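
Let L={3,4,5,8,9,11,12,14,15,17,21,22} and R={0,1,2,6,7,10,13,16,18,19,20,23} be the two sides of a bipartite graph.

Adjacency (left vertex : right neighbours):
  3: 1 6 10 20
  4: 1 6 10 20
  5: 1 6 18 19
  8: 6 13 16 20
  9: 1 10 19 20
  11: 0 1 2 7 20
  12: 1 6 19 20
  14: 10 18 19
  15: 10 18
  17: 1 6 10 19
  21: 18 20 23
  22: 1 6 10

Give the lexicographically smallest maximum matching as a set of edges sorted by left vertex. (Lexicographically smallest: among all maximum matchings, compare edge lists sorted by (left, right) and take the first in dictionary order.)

|M| = 9 (so the lex-smallest maximum matching has 9 edges)
process left vertices in ascending order; for each, take the smallest-labelled available neighbour that still permits 9 edges overall, or leave it unmatched if none does
lex-smallest matching: {3-1, 4-6, 5-18, 8-13, 9-10, 11-0, 12-20, 14-19, 21-23}

Lex-smallest maximum matching: {(3,1), (4,6), (5,18), (8,13), (9,10), (11,0), (12,20), (14,19), (21,23)}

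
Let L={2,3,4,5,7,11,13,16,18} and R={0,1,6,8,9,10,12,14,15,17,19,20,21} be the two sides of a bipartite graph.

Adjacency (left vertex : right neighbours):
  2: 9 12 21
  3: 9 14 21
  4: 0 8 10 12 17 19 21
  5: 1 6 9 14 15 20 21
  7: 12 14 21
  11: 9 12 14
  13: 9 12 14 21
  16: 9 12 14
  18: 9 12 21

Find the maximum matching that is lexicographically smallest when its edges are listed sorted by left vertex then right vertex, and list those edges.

Lex-smallest maximum matching: {(2,9), (3,14), (4,0), (5,1), (7,12), (13,21)}

|M| = 6 (so the lex-smallest maximum matching has 6 edges)
process left vertices in ascending order; for each, take the smallest-labelled available neighbour that still permits 6 edges overall, or leave it unmatched if none does
lex-smallest matching: {2-9, 3-14, 4-0, 5-1, 7-12, 13-21}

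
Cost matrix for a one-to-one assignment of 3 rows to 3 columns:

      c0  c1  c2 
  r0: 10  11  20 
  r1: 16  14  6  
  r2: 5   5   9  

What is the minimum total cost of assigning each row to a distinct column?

optimal assignment: row0→col0 (cost 10), row1→col2 (cost 6), row2→col1 (cost 5)
total = 10 + 6 + 5 = 21

Minimum assignment cost: 21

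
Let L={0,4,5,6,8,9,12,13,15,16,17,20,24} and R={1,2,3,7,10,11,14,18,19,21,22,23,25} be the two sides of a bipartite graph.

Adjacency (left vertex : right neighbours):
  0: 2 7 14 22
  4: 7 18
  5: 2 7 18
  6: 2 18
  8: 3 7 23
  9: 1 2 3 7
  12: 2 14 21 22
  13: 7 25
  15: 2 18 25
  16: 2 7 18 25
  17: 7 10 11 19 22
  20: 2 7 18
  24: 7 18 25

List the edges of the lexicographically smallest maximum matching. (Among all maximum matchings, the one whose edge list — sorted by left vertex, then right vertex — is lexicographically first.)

Lex-smallest maximum matching: {(0,14), (4,7), (5,2), (6,18), (8,3), (9,1), (12,21), (13,25), (17,10)}

|M| = 9 (so the lex-smallest maximum matching has 9 edges)
process left vertices in ascending order; for each, take the smallest-labelled available neighbour that still permits 9 edges overall, or leave it unmatched if none does
lex-smallest matching: {0-14, 4-7, 5-2, 6-18, 8-3, 9-1, 12-21, 13-25, 17-10}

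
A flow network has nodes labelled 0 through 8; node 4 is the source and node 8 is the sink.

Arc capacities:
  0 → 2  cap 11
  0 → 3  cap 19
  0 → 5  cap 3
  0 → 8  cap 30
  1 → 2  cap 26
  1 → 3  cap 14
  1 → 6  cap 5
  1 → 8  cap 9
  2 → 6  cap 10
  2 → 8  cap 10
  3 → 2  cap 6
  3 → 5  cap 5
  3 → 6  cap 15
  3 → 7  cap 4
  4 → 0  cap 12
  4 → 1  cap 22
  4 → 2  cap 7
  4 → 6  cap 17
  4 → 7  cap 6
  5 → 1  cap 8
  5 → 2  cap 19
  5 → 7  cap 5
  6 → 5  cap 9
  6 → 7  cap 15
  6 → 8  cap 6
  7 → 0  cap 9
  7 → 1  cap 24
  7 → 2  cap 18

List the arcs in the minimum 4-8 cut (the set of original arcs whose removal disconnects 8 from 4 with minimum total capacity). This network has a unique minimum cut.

augment #1: 4→0→8 push 12
augment #2: 4→1→8 push 9
augment #3: 4→2→8 push 7
augment #4: 4→6→8 push 6
augment #5: 4→1→2→8 push 3
augment #6: 4→7→0→8 push 6
augment #7: 4→6→7→0→8 push 3
max flow = 46; residual-reachable set from 4 gives S-side
cut edges (S→T): {(1,8), (2,8), (4,0), (6,8), (7,0)} total cap 46

Min-cut arcs: {(1,8), (2,8), (4,0), (6,8), (7,0)} (total capacity 46)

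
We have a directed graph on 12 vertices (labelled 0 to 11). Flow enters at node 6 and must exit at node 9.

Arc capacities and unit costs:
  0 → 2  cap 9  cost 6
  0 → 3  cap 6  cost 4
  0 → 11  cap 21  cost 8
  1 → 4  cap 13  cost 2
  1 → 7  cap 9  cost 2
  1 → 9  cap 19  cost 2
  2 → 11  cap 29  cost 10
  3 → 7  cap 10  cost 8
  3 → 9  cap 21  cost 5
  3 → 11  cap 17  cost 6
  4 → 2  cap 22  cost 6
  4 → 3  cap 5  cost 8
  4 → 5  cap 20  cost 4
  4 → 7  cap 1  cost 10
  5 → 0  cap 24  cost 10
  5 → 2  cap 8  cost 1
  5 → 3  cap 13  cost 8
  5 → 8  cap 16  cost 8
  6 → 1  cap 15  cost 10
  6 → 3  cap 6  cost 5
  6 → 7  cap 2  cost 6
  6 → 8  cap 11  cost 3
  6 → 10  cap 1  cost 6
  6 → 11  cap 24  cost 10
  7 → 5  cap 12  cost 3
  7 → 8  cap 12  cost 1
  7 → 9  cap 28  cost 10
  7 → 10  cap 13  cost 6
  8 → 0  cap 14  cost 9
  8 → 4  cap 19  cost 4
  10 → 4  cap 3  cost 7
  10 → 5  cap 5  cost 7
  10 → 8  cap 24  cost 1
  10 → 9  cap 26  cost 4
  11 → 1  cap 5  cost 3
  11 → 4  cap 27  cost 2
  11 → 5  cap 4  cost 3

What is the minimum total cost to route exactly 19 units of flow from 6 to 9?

Minimum cost for 19 units: 214

shortest-cost path #1: 6→10→9 push 1 @ unit cost 10 (adds 10)
shortest-cost path #2: 6→3→9 push 6 @ unit cost 10 (adds 60)
shortest-cost path #3: 6→1→9 push 12 @ unit cost 12 (adds 144)
total cost = 214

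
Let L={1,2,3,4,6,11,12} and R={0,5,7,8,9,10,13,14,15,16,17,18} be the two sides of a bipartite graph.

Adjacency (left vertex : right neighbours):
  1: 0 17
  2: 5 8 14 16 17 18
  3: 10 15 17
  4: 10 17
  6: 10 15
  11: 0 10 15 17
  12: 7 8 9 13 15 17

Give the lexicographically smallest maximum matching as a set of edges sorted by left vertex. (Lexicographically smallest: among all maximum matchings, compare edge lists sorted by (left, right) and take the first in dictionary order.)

|M| = 6 (so the lex-smallest maximum matching has 6 edges)
process left vertices in ascending order; for each, take the smallest-labelled available neighbour that still permits 6 edges overall, or leave it unmatched if none does
lex-smallest matching: {1-0, 2-5, 3-10, 4-17, 6-15, 12-7}

Lex-smallest maximum matching: {(1,0), (2,5), (3,10), (4,17), (6,15), (12,7)}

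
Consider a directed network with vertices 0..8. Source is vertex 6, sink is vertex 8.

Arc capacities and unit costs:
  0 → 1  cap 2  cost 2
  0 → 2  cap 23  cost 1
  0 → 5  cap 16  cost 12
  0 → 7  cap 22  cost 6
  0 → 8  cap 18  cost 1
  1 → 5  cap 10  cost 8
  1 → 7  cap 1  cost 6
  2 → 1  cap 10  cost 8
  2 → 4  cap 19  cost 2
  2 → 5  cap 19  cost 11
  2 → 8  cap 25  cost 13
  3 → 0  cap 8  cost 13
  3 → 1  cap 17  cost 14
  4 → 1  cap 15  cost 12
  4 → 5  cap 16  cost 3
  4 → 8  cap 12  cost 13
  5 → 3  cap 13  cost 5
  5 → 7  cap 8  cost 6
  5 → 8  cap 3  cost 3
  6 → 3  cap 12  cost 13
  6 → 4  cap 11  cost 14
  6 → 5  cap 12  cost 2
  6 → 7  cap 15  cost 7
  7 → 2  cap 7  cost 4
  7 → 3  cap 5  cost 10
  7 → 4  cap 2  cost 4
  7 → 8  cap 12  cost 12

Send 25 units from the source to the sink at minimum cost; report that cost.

shortest-cost path #1: 6→5→8 push 3 @ unit cost 5 (adds 15)
shortest-cost path #2: 6→7→8 push 12 @ unit cost 19 (adds 228)
shortest-cost path #3: 6→5→3→0→8 push 8 @ unit cost 21 (adds 168)
shortest-cost path #4: 6→7→2→8 push 2 @ unit cost 24 (adds 48)
total cost = 459

Minimum cost for 25 units: 459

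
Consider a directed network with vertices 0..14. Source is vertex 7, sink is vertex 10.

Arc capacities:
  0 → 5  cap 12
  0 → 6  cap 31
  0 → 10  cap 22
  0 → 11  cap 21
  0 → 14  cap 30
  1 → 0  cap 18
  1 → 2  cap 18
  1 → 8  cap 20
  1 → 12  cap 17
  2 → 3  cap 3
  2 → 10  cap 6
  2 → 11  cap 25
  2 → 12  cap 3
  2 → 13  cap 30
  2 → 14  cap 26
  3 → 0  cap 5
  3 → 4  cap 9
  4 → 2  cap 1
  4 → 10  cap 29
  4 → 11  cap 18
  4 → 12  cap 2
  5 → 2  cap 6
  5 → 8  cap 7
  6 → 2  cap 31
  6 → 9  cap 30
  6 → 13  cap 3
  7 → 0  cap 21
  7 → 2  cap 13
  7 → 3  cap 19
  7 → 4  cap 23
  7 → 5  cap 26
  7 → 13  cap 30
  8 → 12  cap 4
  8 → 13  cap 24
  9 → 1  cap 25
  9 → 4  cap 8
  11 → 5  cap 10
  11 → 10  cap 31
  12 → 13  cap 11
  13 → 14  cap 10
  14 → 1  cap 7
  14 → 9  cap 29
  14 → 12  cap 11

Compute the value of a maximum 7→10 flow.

augment #1: 7→0→10 bottleneck 21, total now 21
augment #2: 7→2→10 bottleneck 6, total now 27
augment #3: 7→4→10 bottleneck 23, total now 50
augment #4: 7→2→11→10 bottleneck 7, total now 57
augment #5: 7→3→0→10 bottleneck 1, total now 58
augment #6: 7→3→4→10 bottleneck 6, total now 64
augment #7: 7→3→0→11→10 bottleneck 4, total now 68
augment #8: 7→3→4→11→10 bottleneck 3, total now 71
augment #9: 7→5→2→11→10 bottleneck 6, total now 77
augment #10: 7→13→14→1→0→11→10 bottleneck 7, total now 84
augment #11: 7→13→14→9→4→11→10 bottleneck 3, total now 87

Maximum flow value: 87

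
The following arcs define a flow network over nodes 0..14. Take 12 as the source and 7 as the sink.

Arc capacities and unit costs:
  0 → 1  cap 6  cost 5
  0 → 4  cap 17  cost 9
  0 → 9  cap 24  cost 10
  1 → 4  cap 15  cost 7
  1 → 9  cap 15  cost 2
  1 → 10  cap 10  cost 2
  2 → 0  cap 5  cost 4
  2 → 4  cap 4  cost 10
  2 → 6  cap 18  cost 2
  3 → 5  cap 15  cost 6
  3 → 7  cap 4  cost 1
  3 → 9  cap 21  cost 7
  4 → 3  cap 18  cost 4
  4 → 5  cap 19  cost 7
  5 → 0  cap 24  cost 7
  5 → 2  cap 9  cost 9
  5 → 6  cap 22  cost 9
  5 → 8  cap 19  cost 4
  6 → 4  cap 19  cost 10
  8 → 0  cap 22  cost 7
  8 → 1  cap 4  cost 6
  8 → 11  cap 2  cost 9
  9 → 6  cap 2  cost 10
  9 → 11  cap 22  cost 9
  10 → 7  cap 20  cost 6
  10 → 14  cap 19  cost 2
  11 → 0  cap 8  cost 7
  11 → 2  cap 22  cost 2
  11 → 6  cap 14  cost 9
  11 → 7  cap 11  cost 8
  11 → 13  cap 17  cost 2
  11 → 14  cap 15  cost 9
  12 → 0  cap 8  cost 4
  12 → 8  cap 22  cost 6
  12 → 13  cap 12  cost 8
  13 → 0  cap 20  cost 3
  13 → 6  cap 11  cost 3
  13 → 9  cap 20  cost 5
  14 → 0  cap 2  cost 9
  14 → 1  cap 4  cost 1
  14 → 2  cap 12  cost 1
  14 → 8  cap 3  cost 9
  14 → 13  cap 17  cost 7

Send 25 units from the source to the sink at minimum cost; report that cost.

shortest-cost path #1: 12→0→1→10→7 push 6 @ unit cost 17 (adds 102)
shortest-cost path #2: 12→0→4→3→7 push 2 @ unit cost 18 (adds 36)
shortest-cost path #3: 12→8→1→10→7 push 4 @ unit cost 20 (adds 80)
shortest-cost path #4: 12→8→11→7 push 2 @ unit cost 23 (adds 46)
shortest-cost path #5: 12→13→0→4→3→7 push 2 @ unit cost 25 (adds 50)
shortest-cost path #6: 12→13→9→11→7 push 9 @ unit cost 30 (adds 270)
total cost = 584

Minimum cost for 25 units: 584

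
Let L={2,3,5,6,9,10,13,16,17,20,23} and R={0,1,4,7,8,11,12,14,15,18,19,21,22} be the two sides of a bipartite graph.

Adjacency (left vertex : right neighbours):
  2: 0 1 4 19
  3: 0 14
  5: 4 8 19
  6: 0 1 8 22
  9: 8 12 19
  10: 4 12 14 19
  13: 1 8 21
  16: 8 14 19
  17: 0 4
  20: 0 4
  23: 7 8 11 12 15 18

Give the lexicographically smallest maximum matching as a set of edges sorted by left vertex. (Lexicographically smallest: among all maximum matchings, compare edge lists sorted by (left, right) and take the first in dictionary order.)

Lex-smallest maximum matching: {(2,1), (3,0), (5,8), (6,22), (9,12), (10,14), (13,21), (16,19), (17,4), (23,7)}

|M| = 10 (so the lex-smallest maximum matching has 10 edges)
process left vertices in ascending order; for each, take the smallest-labelled available neighbour that still permits 10 edges overall, or leave it unmatched if none does
lex-smallest matching: {2-1, 3-0, 5-8, 6-22, 9-12, 10-14, 13-21, 16-19, 17-4, 23-7}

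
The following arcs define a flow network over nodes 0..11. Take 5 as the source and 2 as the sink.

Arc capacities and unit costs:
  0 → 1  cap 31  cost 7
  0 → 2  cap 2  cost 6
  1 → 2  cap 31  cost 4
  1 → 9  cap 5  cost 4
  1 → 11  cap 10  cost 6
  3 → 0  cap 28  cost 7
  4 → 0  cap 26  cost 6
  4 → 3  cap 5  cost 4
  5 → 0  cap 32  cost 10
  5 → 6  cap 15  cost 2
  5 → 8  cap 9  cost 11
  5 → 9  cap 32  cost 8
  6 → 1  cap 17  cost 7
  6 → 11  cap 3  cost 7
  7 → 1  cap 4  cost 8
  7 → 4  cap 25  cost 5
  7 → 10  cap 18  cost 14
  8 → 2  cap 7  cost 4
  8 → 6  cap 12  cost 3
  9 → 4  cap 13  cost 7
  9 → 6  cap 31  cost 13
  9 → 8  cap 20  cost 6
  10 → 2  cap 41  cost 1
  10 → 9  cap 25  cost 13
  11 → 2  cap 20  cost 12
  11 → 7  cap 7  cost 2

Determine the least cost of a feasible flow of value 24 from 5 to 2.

Minimum cost for 24 units: 332

shortest-cost path #1: 5→6→1→2 push 15 @ unit cost 13 (adds 195)
shortest-cost path #2: 5→8→2 push 7 @ unit cost 15 (adds 105)
shortest-cost path #3: 5→0→2 push 2 @ unit cost 16 (adds 32)
total cost = 332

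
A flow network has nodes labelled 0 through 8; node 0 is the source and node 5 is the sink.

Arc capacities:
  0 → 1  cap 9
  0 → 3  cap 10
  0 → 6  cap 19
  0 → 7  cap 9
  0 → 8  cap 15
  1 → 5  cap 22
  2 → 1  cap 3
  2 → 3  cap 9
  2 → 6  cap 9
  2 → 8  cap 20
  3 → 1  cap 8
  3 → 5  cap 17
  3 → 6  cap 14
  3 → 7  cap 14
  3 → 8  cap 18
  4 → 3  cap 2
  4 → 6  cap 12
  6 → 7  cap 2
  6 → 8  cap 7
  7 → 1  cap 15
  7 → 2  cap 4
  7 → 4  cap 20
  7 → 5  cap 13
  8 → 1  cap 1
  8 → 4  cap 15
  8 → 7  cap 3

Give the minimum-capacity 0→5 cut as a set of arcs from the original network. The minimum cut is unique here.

augment #1: 0→1→5 push 9
augment #2: 0→3→5 push 10
augment #3: 0→7→5 push 9
augment #4: 0→6→7→5 push 2
augment #5: 0→8→1→5 push 1
augment #6: 0→8→7→5 push 2
augment #7: 0→8→4→3→5 push 2
augment #8: 0→8→7→1→5 push 1
max flow = 36; residual-reachable set from 0 gives S-side
cut edges (S→T): {(0,1), (0,3), (0,7), (4,3), (6,7), (8,1), (8,7)} total cap 36

Min-cut arcs: {(0,1), (0,3), (0,7), (4,3), (6,7), (8,1), (8,7)} (total capacity 36)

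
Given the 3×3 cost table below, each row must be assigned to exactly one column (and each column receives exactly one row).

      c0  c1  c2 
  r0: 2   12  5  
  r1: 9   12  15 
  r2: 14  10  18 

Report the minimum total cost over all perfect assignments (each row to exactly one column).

Minimum assignment cost: 24

optimal assignment: row0→col2 (cost 5), row1→col0 (cost 9), row2→col1 (cost 10)
total = 5 + 9 + 10 = 24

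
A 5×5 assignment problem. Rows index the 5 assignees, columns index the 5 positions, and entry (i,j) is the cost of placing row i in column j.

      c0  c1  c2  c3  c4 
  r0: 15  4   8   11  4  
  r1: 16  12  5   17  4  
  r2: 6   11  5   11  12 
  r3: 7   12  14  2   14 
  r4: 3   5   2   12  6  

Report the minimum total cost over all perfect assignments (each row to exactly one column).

one of 2 optimal assignments: row0→col1 (cost 4), row1→col4 (cost 4), row2→col0 (cost 6), row3→col3 (cost 2), row4→col2 (cost 2)
total = 4 + 4 + 6 + 2 + 2 = 18

Minimum assignment cost: 18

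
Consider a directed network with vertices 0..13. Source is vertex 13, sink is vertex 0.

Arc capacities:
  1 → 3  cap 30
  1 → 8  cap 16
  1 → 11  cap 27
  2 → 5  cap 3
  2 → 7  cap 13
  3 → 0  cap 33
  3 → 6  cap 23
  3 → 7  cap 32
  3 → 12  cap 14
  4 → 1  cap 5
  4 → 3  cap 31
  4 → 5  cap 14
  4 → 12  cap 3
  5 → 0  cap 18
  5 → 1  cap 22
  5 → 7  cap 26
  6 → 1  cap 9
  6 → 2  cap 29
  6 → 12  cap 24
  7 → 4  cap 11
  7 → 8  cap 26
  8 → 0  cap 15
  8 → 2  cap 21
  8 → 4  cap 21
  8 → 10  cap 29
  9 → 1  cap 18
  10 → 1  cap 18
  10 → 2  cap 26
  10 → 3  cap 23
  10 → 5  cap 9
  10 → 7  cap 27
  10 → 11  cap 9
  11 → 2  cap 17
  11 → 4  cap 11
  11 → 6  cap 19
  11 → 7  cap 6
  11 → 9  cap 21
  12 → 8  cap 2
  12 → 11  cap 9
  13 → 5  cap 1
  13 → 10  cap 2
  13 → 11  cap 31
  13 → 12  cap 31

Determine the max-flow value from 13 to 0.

augment #1: 13→5→0 bottleneck 1, total now 1
augment #2: 13→10→3→0 bottleneck 2, total now 3
augment #3: 13→12→8→0 bottleneck 2, total now 5
augment #4: 13→11→2→5→0 bottleneck 3, total now 8
augment #5: 13→11→4→3→0 bottleneck 11, total now 19
augment #6: 13→11→7→8→0 bottleneck 6, total now 25
augment #7: 13→11→2→7→8→0 bottleneck 7, total now 32
augment #8: 13→11→6→1→3→0 bottleneck 4, total now 36
augment #9: 13→12→11→6→1→3→0 bottleneck 5, total now 41
augment #10: 13→12→11→9→1→3→0 bottleneck 4, total now 45

Maximum flow value: 45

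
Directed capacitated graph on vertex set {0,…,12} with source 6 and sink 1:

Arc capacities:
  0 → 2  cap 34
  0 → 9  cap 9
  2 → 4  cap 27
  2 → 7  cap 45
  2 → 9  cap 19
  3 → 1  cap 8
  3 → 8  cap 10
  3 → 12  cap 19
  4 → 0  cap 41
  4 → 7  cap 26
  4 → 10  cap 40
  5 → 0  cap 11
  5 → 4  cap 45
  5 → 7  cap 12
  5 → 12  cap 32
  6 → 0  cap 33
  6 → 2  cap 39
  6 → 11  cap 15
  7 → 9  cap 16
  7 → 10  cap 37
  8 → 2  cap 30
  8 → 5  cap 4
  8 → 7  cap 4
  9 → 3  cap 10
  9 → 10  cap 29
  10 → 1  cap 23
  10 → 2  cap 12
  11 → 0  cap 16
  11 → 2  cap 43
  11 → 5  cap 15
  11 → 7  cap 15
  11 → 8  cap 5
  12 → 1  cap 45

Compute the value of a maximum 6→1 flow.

augment #1: 6→0→9→3→1 bottleneck 8, total now 8
augment #2: 6→0→9→10→1 bottleneck 1, total now 9
augment #3: 6→2→4→10→1 bottleneck 22, total now 31
augment #4: 6→11→5→12→1 bottleneck 15, total now 46
augment #5: 6→2→9→3→12→1 bottleneck 2, total now 48

Maximum flow value: 48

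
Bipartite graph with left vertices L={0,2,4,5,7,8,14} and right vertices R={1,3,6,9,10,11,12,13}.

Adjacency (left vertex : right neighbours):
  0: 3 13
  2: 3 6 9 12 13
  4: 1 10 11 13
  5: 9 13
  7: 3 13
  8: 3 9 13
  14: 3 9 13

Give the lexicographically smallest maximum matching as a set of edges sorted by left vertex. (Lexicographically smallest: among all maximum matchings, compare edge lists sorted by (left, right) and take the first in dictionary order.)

Lex-smallest maximum matching: {(0,3), (2,6), (4,1), (5,9), (7,13)}

|M| = 5 (so the lex-smallest maximum matching has 5 edges)
process left vertices in ascending order; for each, take the smallest-labelled available neighbour that still permits 5 edges overall, or leave it unmatched if none does
lex-smallest matching: {0-3, 2-6, 4-1, 5-9, 7-13}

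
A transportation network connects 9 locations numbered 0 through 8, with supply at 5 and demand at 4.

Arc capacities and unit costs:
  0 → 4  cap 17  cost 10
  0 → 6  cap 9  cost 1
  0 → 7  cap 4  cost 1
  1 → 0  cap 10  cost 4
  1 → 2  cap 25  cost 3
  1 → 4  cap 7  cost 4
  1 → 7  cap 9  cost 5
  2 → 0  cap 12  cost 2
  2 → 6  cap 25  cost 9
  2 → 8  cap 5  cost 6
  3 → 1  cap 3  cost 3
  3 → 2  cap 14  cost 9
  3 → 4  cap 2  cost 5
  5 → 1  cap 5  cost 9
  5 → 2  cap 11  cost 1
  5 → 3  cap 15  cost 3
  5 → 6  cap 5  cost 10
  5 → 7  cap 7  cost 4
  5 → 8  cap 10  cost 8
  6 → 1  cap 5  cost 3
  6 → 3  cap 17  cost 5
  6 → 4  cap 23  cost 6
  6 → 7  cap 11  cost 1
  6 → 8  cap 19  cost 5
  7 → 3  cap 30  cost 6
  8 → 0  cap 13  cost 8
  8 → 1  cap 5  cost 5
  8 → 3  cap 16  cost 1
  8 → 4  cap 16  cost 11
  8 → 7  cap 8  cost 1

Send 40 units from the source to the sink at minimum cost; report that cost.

shortest-cost path #1: 5→3→4 push 2 @ unit cost 8 (adds 16)
shortest-cost path #2: 5→3→1→4 push 3 @ unit cost 10 (adds 30)
shortest-cost path #3: 5→2→0→6→4 push 9 @ unit cost 10 (adds 90)
shortest-cost path #4: 5→1→4 push 4 @ unit cost 13 (adds 52)
shortest-cost path #5: 5→2→0→4 push 2 @ unit cost 13 (adds 26)
shortest-cost path #6: 5→6→4 push 5 @ unit cost 16 (adds 80)
shortest-cost path #7: 5→8→4 push 10 @ unit cost 19 (adds 190)
shortest-cost path #8: 5→1→0→4 push 1 @ unit cost 23 (adds 23)
shortest-cost path #9: 5→3→2→0→4 push 1 @ unit cost 24 (adds 24)
shortest-cost path #10: 5→3→2→6→4 push 3 @ unit cost 27 (adds 81)
total cost = 612

Minimum cost for 40 units: 612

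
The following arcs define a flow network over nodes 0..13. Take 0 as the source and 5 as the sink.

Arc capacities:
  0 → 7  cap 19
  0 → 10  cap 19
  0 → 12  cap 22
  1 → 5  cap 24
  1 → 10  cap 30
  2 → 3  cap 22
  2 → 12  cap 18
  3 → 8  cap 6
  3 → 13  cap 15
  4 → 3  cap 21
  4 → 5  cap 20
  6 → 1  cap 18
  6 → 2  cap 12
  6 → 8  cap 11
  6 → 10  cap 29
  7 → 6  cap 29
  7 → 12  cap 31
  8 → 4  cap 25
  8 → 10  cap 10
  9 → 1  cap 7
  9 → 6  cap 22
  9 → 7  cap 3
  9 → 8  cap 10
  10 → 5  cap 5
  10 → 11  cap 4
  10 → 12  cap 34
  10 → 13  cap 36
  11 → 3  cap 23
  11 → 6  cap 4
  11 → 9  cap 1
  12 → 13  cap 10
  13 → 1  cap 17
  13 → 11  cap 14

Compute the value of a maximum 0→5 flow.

Maximum flow value: 47

augment #1: 0→10→5 bottleneck 5, total now 5
augment #2: 0→7→6→1→5 bottleneck 18, total now 23
augment #3: 0→10→13→1→5 bottleneck 6, total now 29
augment #4: 0→7→6→8→4→5 bottleneck 1, total now 30
augment #5: 0→10→11→3→8→4→5 bottleneck 4, total now 34
augment #6: 0→10→13→1→6→8→4→5 bottleneck 4, total now 38
augment #7: 0→12→13→1→6→8→4→5 bottleneck 6, total now 44
augment #8: 0→12→13→11→3→8→4→5 bottleneck 2, total now 46
augment #9: 0→12→13→11→9→8→4→5 bottleneck 1, total now 47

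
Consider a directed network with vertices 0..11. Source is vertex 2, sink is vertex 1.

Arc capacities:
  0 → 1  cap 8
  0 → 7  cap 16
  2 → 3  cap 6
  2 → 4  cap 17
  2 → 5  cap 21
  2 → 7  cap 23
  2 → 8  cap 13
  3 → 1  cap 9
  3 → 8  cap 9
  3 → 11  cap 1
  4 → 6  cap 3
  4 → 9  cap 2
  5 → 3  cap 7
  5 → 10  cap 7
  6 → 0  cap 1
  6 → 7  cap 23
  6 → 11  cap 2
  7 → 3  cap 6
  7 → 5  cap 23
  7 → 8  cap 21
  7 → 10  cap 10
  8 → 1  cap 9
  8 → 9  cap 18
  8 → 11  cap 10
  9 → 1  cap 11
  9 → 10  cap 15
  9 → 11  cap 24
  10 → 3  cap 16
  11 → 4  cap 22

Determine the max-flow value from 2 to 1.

augment #1: 2→3→1 bottleneck 6, total now 6
augment #2: 2→8→1 bottleneck 9, total now 15
augment #3: 2→4→9→1 bottleneck 2, total now 17
augment #4: 2→5→3→1 bottleneck 3, total now 20
augment #5: 2→8→9→1 bottleneck 4, total now 24
augment #6: 2→4→6→0→1 bottleneck 1, total now 25
augment #7: 2→7→8→9→1 bottleneck 5, total now 30

Maximum flow value: 30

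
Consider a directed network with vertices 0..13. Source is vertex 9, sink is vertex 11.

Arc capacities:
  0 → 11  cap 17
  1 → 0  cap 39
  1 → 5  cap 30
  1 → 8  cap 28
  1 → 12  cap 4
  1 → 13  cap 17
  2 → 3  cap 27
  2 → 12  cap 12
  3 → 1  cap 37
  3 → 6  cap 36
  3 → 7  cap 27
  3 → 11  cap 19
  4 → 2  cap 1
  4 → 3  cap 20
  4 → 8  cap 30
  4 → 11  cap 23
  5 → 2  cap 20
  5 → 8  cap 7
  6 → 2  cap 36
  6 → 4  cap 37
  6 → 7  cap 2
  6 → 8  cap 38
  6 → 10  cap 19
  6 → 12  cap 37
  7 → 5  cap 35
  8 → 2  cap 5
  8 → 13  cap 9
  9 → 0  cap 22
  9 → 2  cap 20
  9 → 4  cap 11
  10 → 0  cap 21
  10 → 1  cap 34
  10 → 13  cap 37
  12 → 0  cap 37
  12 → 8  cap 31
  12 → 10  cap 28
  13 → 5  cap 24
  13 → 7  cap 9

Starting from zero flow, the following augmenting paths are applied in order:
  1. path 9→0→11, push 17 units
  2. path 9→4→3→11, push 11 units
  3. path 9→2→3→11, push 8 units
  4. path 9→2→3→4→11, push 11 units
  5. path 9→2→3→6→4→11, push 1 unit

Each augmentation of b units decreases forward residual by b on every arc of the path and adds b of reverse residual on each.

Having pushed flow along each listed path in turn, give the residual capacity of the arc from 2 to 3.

after path 1 (9→0→11, push 17): res(2,3)=27
after path 2 (9→4→3→11, push 11): res(2,3)=27
after path 3 (9→2→3→11, push 8): res(2,3)=19
after path 4 (9→2→3→4→11, push 11): res(2,3)=8
after path 5 (9→2→3→6→4→11, push 1): res(2,3)=7

Residual capacity of (2,3): 7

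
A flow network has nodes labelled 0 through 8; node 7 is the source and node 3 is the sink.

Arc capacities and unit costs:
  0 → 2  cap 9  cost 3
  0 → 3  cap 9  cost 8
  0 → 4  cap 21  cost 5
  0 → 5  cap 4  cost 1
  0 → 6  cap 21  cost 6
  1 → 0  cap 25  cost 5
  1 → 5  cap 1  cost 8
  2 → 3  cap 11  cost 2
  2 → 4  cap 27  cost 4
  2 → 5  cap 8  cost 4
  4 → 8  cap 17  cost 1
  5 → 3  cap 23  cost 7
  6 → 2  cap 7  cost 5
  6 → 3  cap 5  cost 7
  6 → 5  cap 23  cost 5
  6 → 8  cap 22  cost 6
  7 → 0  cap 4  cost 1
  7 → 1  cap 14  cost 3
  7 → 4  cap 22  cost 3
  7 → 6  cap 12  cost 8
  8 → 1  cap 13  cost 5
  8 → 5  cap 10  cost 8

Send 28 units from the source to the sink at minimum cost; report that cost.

shortest-cost path #1: 7→0→2→3 push 4 @ unit cost 6 (adds 24)
shortest-cost path #2: 7→1→0→2→3 push 5 @ unit cost 13 (adds 65)
shortest-cost path #3: 7→6→3 push 5 @ unit cost 15 (adds 75)
shortest-cost path #4: 7→6→2→3 push 2 @ unit cost 15 (adds 30)
shortest-cost path #5: 7→1→0→3 push 9 @ unit cost 16 (adds 144)
shortest-cost path #6: 7→6→2→0→5→3 push 3 @ unit cost 18 (adds 54)
total cost = 392

Minimum cost for 28 units: 392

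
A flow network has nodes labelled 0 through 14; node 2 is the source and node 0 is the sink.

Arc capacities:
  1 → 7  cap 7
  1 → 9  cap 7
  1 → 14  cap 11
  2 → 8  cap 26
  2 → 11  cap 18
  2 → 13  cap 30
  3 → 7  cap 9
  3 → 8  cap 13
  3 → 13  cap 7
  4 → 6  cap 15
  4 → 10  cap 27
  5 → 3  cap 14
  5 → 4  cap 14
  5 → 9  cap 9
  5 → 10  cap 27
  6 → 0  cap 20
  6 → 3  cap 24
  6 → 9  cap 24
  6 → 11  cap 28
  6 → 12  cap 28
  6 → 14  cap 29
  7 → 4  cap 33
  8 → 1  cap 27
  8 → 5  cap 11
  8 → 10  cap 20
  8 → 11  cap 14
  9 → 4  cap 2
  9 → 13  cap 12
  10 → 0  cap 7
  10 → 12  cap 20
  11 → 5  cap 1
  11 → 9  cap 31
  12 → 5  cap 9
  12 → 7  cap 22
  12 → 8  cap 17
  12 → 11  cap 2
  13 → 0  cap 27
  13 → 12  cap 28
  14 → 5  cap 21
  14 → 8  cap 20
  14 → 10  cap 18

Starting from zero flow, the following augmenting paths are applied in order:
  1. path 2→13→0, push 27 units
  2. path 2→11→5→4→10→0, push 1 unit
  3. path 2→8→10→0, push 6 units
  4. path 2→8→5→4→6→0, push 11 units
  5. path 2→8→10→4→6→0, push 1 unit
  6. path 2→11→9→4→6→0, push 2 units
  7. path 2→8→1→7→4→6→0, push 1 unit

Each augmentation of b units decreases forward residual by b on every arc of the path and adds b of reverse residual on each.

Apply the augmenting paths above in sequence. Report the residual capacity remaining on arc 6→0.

Residual capacity of (6,0): 5

after path 1 (2→13→0, push 27): res(6,0)=20
after path 2 (2→11→5→4→10→0, push 1): res(6,0)=20
after path 3 (2→8→10→0, push 6): res(6,0)=20
after path 4 (2→8→5→4→6→0, push 11): res(6,0)=9
after path 5 (2→8→10→4→6→0, push 1): res(6,0)=8
after path 6 (2→11→9→4→6→0, push 2): res(6,0)=6
after path 7 (2→8→1→7→4→6→0, push 1): res(6,0)=5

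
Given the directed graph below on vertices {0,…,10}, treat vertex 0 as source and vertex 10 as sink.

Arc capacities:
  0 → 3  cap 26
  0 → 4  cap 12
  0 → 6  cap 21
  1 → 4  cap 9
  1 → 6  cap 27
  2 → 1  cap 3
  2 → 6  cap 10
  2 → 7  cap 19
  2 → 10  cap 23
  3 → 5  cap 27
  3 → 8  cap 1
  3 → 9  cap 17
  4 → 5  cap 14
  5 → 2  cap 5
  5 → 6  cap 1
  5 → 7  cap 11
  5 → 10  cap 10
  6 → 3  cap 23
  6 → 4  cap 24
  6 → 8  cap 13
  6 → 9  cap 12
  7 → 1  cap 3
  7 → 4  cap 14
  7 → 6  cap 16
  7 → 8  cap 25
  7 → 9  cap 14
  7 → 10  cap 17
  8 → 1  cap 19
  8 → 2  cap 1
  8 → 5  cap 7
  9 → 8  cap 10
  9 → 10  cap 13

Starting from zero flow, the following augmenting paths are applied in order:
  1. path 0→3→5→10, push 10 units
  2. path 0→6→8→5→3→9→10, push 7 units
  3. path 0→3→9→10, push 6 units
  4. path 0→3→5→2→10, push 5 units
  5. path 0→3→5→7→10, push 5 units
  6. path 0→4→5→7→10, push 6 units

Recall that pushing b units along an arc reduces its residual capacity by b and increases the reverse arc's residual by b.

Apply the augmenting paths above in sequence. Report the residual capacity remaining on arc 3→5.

Residual capacity of (3,5): 14

after path 1 (0→3→5→10, push 10): res(3,5)=17
after path 2 (0→6→8→5→3→9→10, push 7): res(3,5)=24
after path 3 (0→3→9→10, push 6): res(3,5)=24
after path 4 (0→3→5→2→10, push 5): res(3,5)=19
after path 5 (0→3→5→7→10, push 5): res(3,5)=14
after path 6 (0→4→5→7→10, push 6): res(3,5)=14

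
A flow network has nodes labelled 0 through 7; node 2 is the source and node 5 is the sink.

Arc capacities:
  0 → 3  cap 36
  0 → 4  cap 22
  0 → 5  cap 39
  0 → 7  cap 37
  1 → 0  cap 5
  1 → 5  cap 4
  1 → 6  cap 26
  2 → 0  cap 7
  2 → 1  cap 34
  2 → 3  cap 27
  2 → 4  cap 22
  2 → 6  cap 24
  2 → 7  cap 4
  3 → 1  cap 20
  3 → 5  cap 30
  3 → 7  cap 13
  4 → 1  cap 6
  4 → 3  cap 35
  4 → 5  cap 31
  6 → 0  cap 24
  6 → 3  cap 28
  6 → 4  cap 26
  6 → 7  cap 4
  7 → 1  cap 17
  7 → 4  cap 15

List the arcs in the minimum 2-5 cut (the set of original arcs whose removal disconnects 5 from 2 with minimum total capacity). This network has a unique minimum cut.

augment #1: 2→0→5 push 7
augment #2: 2→1→5 push 4
augment #3: 2→3→5 push 27
augment #4: 2→4→5 push 22
augment #5: 2→1→0→5 push 5
augment #6: 2→6→0→5 push 24
augment #7: 2→7→4→5 push 4
augment #8: 2→1→6→3→5 push 3
augment #9: 2→1→6→4→5 push 5
max flow = 101; residual-reachable set from 2 gives S-side
cut edges (S→T): {(1,0), (1,5), (2,0), (3,5), (4,5), (6,0)} total cap 101

Min-cut arcs: {(1,0), (1,5), (2,0), (3,5), (4,5), (6,0)} (total capacity 101)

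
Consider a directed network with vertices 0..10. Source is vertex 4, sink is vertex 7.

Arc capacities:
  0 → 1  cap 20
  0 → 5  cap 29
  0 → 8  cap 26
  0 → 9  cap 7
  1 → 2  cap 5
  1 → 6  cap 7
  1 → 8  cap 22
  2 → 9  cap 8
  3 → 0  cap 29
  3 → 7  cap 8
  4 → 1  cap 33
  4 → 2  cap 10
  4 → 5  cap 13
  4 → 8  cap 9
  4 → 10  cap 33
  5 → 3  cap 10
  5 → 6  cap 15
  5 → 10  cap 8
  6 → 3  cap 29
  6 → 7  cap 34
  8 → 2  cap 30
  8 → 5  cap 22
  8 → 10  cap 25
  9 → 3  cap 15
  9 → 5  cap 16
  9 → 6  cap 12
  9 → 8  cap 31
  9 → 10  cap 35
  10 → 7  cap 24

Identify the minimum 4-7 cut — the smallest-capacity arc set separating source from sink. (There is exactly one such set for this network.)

augment #1: 4→10→7 push 24
augment #2: 4→1→6→7 push 7
augment #3: 4→5→3→7 push 8
augment #4: 4→5→6→7 push 5
augment #5: 4→2→9→6→7 push 8
augment #6: 4→8→5→6→7 push 9
augment #7: 4→1→8→5→6→7 push 1
augment #8: 4→1→8→5→3→0→9→6→7 push 2
max flow = 64; residual-reachable set from 4 gives S-side
cut edges (S→T): {(1,6), (2,9), (5,3), (5,6), (10,7)} total cap 64

Min-cut arcs: {(1,6), (2,9), (5,3), (5,6), (10,7)} (total capacity 64)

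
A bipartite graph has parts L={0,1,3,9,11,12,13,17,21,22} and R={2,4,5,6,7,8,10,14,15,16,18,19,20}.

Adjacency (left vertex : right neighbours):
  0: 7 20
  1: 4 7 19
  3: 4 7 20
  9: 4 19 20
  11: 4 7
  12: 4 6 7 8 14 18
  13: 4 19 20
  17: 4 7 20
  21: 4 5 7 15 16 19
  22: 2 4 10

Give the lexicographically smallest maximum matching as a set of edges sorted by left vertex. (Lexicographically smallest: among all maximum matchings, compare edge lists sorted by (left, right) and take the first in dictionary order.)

Lex-smallest maximum matching: {(0,7), (1,4), (3,20), (9,19), (12,6), (21,5), (22,2)}

|M| = 7 (so the lex-smallest maximum matching has 7 edges)
process left vertices in ascending order; for each, take the smallest-labelled available neighbour that still permits 7 edges overall, or leave it unmatched if none does
lex-smallest matching: {0-7, 1-4, 3-20, 9-19, 12-6, 21-5, 22-2}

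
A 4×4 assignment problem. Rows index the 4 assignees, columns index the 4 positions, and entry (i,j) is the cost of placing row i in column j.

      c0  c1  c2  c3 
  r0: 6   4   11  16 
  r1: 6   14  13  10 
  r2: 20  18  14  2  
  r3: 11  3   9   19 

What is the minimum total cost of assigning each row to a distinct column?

Minimum assignment cost: 21

optimal assignment: row0→col1 (cost 4), row1→col0 (cost 6), row2→col3 (cost 2), row3→col2 (cost 9)
total = 4 + 6 + 2 + 9 = 21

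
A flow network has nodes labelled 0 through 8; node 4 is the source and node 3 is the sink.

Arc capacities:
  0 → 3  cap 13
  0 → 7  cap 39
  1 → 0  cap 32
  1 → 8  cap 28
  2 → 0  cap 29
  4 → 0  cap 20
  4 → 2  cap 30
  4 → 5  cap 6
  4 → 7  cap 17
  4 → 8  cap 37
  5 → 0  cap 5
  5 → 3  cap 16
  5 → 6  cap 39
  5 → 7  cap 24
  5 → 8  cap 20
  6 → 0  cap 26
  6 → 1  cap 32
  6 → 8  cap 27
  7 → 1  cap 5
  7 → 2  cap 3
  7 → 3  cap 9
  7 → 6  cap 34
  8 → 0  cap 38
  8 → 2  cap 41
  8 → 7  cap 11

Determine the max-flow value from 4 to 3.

Maximum flow value: 28

augment #1: 4→0→3 bottleneck 13, total now 13
augment #2: 4→5→3 bottleneck 6, total now 19
augment #3: 4→7→3 bottleneck 9, total now 28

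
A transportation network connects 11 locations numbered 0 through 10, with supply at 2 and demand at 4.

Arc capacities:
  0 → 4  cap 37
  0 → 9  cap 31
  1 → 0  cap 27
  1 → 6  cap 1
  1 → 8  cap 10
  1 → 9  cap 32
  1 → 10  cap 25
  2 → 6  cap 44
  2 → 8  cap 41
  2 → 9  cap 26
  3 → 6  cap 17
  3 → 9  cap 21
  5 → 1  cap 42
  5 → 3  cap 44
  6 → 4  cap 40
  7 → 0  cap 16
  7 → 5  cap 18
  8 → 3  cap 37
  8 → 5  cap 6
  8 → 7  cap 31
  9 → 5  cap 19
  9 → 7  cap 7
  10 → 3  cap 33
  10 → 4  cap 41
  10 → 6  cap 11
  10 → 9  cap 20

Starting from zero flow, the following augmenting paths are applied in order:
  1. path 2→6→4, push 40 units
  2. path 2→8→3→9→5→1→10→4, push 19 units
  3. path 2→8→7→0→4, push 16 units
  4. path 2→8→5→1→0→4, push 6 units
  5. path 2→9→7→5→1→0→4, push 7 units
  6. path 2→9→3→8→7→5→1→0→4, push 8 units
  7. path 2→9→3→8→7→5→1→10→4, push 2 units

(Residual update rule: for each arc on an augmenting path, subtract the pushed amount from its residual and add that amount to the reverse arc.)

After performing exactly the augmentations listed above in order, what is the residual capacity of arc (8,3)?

after path 1 (2→6→4, push 40): res(8,3)=37
after path 2 (2→8→3→9→5→1→10→4, push 19): res(8,3)=18
after path 3 (2→8→7→0→4, push 16): res(8,3)=18
after path 4 (2→8→5→1→0→4, push 6): res(8,3)=18
after path 5 (2→9→7→5→1→0→4, push 7): res(8,3)=18
after path 6 (2→9→3→8→7→5→1→0→4, push 8): res(8,3)=26
after path 7 (2→9→3→8→7→5→1→10→4, push 2): res(8,3)=28

Residual capacity of (8,3): 28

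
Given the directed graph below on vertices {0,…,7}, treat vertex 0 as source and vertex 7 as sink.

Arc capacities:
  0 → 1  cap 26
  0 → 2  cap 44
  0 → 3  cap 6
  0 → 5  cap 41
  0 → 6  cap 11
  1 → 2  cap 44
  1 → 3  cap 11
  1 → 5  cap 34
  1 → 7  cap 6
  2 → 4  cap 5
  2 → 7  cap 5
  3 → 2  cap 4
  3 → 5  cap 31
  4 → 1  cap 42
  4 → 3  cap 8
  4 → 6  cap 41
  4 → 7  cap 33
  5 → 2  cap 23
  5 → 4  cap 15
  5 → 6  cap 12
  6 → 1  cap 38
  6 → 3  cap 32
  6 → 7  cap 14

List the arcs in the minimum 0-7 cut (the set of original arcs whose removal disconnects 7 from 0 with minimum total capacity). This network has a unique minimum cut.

Min-cut arcs: {(1,7), (2,4), (2,7), (5,4), (6,7)} (total capacity 45)

augment #1: 0→1→7 push 6
augment #2: 0→2→7 push 5
augment #3: 0→6→7 push 11
augment #4: 0→2→4→7 push 5
augment #5: 0→5→4→7 push 15
augment #6: 0→5→6→7 push 3
max flow = 45; residual-reachable set from 0 gives S-side
cut edges (S→T): {(1,7), (2,4), (2,7), (5,4), (6,7)} total cap 45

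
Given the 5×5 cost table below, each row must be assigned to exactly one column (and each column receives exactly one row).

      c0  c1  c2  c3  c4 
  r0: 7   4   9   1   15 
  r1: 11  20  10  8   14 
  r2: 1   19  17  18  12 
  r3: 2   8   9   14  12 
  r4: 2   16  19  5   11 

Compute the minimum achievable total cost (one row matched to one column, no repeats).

optimal assignment: row0→col3 (cost 1), row1→col2 (cost 10), row2→col0 (cost 1), row3→col1 (cost 8), row4→col4 (cost 11)
total = 1 + 10 + 1 + 8 + 11 = 31

Minimum assignment cost: 31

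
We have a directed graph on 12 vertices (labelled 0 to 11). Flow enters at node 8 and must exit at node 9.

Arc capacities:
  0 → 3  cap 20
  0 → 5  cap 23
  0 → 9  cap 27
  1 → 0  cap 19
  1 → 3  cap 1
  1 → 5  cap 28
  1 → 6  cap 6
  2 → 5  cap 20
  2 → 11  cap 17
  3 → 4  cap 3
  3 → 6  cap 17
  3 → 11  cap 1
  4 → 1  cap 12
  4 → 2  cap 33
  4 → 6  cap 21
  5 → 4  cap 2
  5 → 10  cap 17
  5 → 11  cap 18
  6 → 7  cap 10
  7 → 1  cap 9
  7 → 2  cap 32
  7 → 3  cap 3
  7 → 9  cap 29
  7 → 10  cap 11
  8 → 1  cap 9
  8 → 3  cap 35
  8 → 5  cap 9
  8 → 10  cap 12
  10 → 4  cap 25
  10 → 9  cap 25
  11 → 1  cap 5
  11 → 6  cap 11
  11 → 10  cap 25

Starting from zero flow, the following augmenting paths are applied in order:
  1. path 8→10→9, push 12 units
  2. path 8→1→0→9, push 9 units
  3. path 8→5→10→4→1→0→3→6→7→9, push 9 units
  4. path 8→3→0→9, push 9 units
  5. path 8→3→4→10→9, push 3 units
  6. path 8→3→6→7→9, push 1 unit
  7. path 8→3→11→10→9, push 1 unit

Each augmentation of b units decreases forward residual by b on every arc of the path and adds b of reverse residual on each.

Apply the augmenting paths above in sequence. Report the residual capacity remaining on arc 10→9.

Residual capacity of (10,9): 9

after path 1 (8→10→9, push 12): res(10,9)=13
after path 2 (8→1→0→9, push 9): res(10,9)=13
after path 3 (8→5→10→4→1→0→3→6→7→9, push 9): res(10,9)=13
after path 4 (8→3→0→9, push 9): res(10,9)=13
after path 5 (8→3→4→10→9, push 3): res(10,9)=10
after path 6 (8→3→6→7→9, push 1): res(10,9)=10
after path 7 (8→3→11→10→9, push 1): res(10,9)=9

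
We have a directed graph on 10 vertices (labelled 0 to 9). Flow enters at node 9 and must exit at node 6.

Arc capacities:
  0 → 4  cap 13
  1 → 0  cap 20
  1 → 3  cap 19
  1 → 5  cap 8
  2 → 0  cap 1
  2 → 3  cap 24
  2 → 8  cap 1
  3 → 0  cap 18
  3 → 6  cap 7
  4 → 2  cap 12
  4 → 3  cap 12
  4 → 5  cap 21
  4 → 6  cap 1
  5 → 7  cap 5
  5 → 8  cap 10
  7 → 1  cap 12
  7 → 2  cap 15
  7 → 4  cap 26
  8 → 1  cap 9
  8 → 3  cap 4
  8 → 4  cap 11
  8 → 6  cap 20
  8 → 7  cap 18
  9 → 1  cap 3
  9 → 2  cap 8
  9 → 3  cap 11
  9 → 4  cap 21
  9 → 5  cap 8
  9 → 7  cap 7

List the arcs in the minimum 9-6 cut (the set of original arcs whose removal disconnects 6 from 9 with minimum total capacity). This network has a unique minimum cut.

augment #1: 9→3→6 push 7
augment #2: 9→4→6 push 1
augment #3: 9→2→8→6 push 1
augment #4: 9→5→8→6 push 8
augment #5: 9→1→5→8→6 push 2
max flow = 19; residual-reachable set from 9 gives S-side
cut edges (S→T): {(2,8), (3,6), (4,6), (5,8)} total cap 19

Min-cut arcs: {(2,8), (3,6), (4,6), (5,8)} (total capacity 19)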